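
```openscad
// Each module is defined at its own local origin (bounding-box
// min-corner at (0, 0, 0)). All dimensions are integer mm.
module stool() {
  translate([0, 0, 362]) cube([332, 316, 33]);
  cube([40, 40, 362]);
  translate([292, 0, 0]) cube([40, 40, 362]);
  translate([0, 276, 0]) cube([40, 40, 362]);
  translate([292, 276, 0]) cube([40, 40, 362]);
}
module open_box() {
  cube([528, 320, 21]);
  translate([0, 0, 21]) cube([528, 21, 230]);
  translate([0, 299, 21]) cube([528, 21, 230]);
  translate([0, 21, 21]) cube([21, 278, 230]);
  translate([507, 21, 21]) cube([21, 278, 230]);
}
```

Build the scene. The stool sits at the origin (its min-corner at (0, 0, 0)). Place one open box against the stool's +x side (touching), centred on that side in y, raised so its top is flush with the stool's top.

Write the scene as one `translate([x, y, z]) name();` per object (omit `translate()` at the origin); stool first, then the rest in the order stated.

stool();
translate([332, -2, 144]) open_box();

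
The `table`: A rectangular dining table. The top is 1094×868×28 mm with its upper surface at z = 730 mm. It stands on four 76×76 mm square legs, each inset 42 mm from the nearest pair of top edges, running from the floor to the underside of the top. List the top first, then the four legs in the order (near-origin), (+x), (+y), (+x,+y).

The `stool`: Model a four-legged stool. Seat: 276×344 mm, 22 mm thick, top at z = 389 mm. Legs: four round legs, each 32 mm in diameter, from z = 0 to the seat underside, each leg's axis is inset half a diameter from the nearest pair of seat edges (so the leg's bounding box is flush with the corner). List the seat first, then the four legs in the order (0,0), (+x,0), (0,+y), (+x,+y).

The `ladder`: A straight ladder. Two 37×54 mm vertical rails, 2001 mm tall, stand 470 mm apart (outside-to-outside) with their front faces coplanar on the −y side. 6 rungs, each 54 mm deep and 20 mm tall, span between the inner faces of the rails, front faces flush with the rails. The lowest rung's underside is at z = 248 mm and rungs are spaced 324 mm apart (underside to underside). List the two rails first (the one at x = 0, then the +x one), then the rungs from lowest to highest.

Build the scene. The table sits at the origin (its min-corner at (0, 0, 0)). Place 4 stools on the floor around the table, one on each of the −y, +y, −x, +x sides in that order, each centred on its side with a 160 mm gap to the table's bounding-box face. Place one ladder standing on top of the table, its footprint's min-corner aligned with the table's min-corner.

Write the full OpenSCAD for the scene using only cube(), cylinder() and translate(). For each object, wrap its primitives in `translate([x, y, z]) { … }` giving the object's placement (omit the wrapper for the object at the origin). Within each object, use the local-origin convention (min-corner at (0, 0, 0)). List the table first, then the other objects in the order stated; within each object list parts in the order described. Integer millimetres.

translate([0, 0, 702]) cube([1094, 868, 28]);
translate([42, 42, 0]) cube([76, 76, 702]);
translate([976, 42, 0]) cube([76, 76, 702]);
translate([42, 750, 0]) cube([76, 76, 702]);
translate([976, 750, 0]) cube([76, 76, 702]);
translate([409, -504, 0]) {
  translate([0, 0, 367]) cube([276, 344, 22]);
  translate([16, 16, 0]) cylinder(h = 367, r = 16);
  translate([260, 16, 0]) cylinder(h = 367, r = 16);
  translate([16, 328, 0]) cylinder(h = 367, r = 16);
  translate([260, 328, 0]) cylinder(h = 367, r = 16);
}
translate([409, 1028, 0]) {
  translate([0, 0, 367]) cube([276, 344, 22]);
  translate([16, 16, 0]) cylinder(h = 367, r = 16);
  translate([260, 16, 0]) cylinder(h = 367, r = 16);
  translate([16, 328, 0]) cylinder(h = 367, r = 16);
  translate([260, 328, 0]) cylinder(h = 367, r = 16);
}
translate([-436, 262, 0]) {
  translate([0, 0, 367]) cube([276, 344, 22]);
  translate([16, 16, 0]) cylinder(h = 367, r = 16);
  translate([260, 16, 0]) cylinder(h = 367, r = 16);
  translate([16, 328, 0]) cylinder(h = 367, r = 16);
  translate([260, 328, 0]) cylinder(h = 367, r = 16);
}
translate([1254, 262, 0]) {
  translate([0, 0, 367]) cube([276, 344, 22]);
  translate([16, 16, 0]) cylinder(h = 367, r = 16);
  translate([260, 16, 0]) cylinder(h = 367, r = 16);
  translate([16, 328, 0]) cylinder(h = 367, r = 16);
  translate([260, 328, 0]) cylinder(h = 367, r = 16);
}
translate([0, 0, 730]) {
  cube([37, 54, 2001]);
  translate([433, 0, 0]) cube([37, 54, 2001]);
  translate([37, 0, 248]) cube([396, 54, 20]);
  translate([37, 0, 572]) cube([396, 54, 20]);
  translate([37, 0, 896]) cube([396, 54, 20]);
  translate([37, 0, 1220]) cube([396, 54, 20]);
  translate([37, 0, 1544]) cube([396, 54, 20]);
  translate([37, 0, 1868]) cube([396, 54, 20]);
}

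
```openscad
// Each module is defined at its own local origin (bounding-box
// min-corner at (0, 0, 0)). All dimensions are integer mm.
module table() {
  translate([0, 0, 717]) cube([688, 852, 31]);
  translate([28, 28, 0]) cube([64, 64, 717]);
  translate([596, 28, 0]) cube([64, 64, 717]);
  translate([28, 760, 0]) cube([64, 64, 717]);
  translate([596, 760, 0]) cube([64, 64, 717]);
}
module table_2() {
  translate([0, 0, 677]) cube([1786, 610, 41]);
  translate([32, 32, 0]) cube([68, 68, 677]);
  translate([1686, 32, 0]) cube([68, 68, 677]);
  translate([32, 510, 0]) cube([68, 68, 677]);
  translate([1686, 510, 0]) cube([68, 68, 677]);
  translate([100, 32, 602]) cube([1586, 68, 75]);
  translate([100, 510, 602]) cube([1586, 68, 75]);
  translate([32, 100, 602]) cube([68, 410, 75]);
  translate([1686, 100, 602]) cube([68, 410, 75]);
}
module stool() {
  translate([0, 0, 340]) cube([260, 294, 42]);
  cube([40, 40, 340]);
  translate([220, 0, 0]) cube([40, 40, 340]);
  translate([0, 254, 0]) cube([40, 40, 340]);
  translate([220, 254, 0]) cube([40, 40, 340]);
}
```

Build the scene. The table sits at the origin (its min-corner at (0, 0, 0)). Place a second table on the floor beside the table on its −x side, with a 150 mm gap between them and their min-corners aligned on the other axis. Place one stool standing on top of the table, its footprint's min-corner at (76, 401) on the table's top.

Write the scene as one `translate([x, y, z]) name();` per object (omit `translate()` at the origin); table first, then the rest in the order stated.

table();
translate([-1936, 0, 0]) table_2();
translate([76, 401, 748]) stool();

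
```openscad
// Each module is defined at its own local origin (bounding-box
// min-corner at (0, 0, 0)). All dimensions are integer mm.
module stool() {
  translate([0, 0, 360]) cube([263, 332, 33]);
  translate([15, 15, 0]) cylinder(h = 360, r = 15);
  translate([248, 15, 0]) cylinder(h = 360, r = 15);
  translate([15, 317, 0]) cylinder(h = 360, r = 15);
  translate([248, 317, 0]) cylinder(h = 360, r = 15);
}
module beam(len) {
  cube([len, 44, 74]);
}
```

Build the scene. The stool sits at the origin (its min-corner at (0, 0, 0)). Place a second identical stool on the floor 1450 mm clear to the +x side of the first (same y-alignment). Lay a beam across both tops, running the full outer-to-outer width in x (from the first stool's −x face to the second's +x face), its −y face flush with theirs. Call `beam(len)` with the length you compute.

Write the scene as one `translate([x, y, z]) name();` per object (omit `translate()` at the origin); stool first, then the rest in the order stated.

stool();
translate([1713, 0, 0]) stool();
translate([0, 0, 393]) beam(1976);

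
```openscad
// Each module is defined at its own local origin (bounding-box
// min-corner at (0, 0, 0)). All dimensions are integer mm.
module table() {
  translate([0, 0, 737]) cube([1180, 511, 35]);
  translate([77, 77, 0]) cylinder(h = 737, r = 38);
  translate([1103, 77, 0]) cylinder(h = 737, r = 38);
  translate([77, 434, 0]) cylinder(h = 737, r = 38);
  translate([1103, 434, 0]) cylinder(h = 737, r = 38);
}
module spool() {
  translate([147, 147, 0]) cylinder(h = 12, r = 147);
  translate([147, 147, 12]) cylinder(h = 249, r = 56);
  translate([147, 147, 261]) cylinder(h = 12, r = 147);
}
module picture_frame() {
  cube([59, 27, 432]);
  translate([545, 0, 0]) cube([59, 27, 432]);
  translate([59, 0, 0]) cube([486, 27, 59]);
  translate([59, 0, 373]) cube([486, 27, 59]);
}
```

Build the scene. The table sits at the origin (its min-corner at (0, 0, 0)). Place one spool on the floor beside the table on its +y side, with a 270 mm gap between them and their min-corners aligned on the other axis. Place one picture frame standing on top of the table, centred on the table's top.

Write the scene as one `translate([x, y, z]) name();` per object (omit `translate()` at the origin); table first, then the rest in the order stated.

table();
translate([0, 781, 0]) spool();
translate([288, 242, 772]) picture_frame();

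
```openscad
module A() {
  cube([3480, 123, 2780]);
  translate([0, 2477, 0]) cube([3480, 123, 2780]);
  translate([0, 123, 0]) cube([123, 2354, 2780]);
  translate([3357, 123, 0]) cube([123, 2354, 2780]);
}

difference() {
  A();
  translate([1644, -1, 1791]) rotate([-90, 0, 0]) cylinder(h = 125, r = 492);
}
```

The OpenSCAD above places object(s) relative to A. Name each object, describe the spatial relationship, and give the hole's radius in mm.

A is a house frame. The house frame has a circular hole through its front wall. The hole's radius is 492 mm.

The subtracted cylinder has r = 492 mm.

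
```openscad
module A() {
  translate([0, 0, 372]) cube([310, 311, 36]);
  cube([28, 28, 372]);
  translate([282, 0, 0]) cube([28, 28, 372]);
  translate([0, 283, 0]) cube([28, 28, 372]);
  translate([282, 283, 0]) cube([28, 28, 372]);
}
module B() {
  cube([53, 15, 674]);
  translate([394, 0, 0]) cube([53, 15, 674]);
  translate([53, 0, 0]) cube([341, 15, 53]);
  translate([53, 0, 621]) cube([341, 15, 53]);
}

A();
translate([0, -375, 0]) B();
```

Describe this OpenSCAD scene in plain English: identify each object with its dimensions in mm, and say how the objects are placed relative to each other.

A is a simple wooden stool: a rectangular seat 310 mm (x) by 311 mm (y), 36 mm thick, top face at z = 408 mm, on four square legs, each 28×28 mm in cross-section. The legs rest on z = 0, each flush with a corner of the seat.

B is a rectangular picture frame lying in the x–z plane (depth along y). The opening is 341 mm wide (x) by 568 mm tall (z), surrounded by a border 53 mm wide on all four sides. The frame is 15 mm deep and is made of two full-height vertical stiles with two horizontal rails fitted between them.

The picture frame is on the floor beside the stool on its −y side.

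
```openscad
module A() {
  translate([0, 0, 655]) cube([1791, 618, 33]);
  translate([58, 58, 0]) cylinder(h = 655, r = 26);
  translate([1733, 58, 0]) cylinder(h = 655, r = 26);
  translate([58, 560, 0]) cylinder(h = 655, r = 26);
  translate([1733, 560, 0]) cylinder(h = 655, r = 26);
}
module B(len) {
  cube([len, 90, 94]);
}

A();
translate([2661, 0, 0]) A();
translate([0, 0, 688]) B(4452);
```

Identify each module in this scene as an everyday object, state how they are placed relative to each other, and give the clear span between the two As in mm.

Second table starts at x = 2661; first ends at x = 1791; clear span = 2661 − 1791 = 870 mm.

A is a table. B is a beam. A beam spans the tops of two tables. The clear span between the two tables is 870 mm.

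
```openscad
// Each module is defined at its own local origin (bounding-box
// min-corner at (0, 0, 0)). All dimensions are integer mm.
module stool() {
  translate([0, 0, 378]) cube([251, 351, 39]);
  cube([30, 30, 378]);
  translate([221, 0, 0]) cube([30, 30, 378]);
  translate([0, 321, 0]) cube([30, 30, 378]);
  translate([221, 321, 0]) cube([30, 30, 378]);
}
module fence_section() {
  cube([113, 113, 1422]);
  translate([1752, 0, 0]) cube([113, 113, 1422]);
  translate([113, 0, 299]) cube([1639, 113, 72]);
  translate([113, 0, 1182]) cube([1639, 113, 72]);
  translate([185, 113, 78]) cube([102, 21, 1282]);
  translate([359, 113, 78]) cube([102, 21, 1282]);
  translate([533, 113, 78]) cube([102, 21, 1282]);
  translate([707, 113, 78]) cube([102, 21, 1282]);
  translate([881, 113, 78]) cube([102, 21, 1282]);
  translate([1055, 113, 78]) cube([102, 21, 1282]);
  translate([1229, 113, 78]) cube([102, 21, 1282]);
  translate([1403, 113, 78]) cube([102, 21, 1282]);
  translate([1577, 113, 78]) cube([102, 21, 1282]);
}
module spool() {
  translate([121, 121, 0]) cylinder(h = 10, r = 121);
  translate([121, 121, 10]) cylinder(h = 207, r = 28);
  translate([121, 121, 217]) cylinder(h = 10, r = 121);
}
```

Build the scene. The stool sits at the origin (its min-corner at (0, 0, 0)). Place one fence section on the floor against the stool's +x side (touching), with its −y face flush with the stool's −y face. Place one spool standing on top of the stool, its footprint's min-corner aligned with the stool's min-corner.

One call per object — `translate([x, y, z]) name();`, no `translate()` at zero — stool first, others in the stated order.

stool();
translate([251, 0, 0]) fence_section();
translate([0, 0, 417]) spool();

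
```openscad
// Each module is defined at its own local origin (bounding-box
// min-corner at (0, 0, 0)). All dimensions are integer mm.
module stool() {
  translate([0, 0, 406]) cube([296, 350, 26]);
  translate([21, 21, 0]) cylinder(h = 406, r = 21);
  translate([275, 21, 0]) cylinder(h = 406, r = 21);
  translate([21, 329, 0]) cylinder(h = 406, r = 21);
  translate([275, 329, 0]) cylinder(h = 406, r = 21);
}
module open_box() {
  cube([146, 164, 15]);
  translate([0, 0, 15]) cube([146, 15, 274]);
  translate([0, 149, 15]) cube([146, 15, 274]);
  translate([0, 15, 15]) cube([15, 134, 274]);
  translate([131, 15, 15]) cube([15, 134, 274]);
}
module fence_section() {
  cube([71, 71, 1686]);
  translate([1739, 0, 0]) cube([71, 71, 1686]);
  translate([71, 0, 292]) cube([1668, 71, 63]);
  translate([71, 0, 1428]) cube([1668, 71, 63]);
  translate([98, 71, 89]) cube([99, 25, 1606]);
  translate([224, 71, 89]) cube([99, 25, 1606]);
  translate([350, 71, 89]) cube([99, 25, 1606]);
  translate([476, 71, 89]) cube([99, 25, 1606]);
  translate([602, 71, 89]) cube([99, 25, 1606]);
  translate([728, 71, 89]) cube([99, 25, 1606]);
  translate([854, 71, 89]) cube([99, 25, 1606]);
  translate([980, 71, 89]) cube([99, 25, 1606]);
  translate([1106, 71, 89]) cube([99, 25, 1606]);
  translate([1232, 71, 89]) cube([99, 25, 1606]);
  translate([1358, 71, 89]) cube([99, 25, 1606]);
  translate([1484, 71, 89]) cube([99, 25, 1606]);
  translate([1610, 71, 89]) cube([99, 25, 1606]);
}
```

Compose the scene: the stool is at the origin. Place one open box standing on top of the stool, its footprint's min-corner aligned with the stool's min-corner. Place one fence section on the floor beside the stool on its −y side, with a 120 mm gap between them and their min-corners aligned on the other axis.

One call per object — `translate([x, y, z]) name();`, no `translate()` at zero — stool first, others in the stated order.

stool();
translate([0, 0, 432]) open_box();
translate([0, -216, 0]) fence_section();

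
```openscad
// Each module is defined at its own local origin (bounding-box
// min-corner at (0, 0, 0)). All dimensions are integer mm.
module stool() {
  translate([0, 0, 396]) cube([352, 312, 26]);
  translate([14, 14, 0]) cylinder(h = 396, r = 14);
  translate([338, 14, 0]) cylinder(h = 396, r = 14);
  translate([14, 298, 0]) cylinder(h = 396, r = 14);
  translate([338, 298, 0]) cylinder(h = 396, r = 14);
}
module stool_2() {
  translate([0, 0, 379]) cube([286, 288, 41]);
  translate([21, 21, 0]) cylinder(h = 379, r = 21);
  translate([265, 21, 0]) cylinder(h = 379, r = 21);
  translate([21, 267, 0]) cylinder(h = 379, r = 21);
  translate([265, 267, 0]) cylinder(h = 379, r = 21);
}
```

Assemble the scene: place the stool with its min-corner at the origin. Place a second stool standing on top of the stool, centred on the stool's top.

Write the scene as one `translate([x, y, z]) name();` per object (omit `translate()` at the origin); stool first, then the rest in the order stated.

stool();
translate([33, 12, 422]) stool_2();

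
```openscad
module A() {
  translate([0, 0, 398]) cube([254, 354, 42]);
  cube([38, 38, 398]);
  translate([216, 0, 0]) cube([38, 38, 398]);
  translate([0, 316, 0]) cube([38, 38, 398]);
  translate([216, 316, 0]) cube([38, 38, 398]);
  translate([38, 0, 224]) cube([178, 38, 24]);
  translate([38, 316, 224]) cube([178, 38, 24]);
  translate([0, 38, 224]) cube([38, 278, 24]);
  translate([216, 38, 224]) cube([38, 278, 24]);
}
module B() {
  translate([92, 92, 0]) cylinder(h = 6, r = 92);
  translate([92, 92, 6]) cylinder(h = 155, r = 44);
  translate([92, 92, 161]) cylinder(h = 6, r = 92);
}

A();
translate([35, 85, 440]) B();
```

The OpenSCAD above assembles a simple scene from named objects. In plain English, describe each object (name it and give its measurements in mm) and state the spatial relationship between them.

A is a four-legged stool. The seat is 254×354 mm, 42 mm thick, top at z = 440 mm. It stands on four square legs, each 38×38 mm in cross-section, from z = 0 to the seat underside, each flush with a corner of the seat. Four stretchers, 38 mm wide and 24 mm tall, connect adjacent legs with their undersides at z = 224 mm, each running between the inner faces of the legs it joins and aligned with the legs' outer faces on the other axis.

B is a spool: two coaxial disc flanges of radius 92 mm and thickness 6 mm, joined by a core cylinder of radius 44 mm and height 155 mm. The lower flange rests on z = 0 and the three cylinders share a vertical axis.

The spool is on top of the stool, centred.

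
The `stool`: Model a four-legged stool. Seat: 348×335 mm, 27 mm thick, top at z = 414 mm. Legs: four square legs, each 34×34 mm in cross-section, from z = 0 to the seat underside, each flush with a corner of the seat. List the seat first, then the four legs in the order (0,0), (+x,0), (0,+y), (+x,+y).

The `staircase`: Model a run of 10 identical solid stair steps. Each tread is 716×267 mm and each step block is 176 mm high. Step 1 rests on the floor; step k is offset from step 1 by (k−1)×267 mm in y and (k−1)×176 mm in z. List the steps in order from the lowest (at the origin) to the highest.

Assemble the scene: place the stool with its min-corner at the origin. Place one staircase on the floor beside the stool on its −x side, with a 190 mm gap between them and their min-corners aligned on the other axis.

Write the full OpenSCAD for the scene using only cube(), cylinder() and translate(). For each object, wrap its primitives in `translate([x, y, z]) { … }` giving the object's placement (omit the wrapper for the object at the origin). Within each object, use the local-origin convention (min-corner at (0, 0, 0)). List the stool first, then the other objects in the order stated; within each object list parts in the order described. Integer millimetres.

translate([0, 0, 387]) cube([348, 335, 27]);
cube([34, 34, 387]);
translate([314, 0, 0]) cube([34, 34, 387]);
translate([0, 301, 0]) cube([34, 34, 387]);
translate([314, 301, 0]) cube([34, 34, 387]);
translate([-906, 0, 0]) {
  cube([716, 267, 176]);
  translate([0, 267, 176]) cube([716, 267, 176]);
  translate([0, 534, 352]) cube([716, 267, 176]);
  translate([0, 801, 528]) cube([716, 267, 176]);
  translate([0, 1068, 704]) cube([716, 267, 176]);
  translate([0, 1335, 880]) cube([716, 267, 176]);
  translate([0, 1602, 1056]) cube([716, 267, 176]);
  translate([0, 1869, 1232]) cube([716, 267, 176]);
  translate([0, 2136, 1408]) cube([716, 267, 176]);
  translate([0, 2403, 1584]) cube([716, 267, 176]);
}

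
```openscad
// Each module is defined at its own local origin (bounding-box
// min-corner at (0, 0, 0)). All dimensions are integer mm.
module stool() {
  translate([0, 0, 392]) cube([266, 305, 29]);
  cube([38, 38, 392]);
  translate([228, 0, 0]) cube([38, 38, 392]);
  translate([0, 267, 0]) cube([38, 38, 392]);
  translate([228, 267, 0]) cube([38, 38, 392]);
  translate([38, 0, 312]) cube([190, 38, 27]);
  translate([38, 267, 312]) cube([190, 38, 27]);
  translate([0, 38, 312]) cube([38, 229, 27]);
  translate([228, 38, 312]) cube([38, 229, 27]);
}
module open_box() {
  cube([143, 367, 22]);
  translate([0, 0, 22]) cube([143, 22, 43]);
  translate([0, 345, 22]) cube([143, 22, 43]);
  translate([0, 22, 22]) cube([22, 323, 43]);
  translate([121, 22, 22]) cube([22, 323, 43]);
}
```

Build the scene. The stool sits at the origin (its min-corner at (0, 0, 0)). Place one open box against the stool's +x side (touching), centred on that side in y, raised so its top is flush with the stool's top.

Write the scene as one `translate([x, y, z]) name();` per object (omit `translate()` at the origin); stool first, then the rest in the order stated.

stool();
translate([266, -31, 356]) open_box();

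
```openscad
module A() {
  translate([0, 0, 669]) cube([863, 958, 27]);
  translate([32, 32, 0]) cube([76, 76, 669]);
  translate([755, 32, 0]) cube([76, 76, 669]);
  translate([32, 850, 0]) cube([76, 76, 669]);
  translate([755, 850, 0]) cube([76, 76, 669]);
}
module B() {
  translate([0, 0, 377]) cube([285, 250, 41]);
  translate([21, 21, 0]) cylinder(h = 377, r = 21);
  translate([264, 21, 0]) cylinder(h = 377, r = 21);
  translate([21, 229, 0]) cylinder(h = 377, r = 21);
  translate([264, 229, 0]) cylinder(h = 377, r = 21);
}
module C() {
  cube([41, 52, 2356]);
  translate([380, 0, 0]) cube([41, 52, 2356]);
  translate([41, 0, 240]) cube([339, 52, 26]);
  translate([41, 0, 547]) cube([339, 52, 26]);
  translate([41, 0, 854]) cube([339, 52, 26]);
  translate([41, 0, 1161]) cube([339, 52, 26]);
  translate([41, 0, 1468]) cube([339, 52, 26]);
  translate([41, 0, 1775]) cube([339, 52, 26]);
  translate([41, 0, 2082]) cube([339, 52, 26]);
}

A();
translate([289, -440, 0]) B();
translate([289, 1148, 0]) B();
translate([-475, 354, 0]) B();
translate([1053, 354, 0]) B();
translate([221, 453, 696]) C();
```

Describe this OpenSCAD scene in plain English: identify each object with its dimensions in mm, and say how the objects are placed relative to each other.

A is a table: top 863 mm (x) × 958 mm (y), 27 mm thick, upper face at z = 696 mm, on four 76×76 mm square legs, each inset 32 mm from the nearest pair of top edges, running from z = 0 to the bottom of the top.

B is a four-legged stool. The seat is a 285×250×41 mm slab whose top surface is at z = 418 mm; four round legs, each 42 mm in diameter, run from the floor (z = 0) to the underside of the seat, each leg's axis is inset half a diameter from the nearest pair of seat edges (so the leg's bounding box is flush with the corner).

C is a wooden ladder with two side rails of 41×52 mm section and 2356 mm height, set 421 mm apart overall. Between them run 7 rectangular rungs (52 mm deep, 26 mm thick), front faces flush with the rails' −y face. The bottom of the first rung is 240 mm above the floor and each subsequent rung is 307 mm higher than the one below.

Four stools sit around the table at the −y, +y, −x, +x sides. The ladder is on top of the table, centred.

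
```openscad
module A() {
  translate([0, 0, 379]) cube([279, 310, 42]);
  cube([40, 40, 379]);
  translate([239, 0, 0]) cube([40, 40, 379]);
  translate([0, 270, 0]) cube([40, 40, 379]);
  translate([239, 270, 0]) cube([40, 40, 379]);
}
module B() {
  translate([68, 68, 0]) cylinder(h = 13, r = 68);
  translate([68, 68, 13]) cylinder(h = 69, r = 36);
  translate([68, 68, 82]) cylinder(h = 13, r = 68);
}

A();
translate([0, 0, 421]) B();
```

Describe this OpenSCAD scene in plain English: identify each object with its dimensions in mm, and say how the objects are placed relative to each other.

A is a four-legged stool. The seat is 279×310 mm, 42 mm thick, top at z = 421 mm. It stands on four square legs, each 40×40 mm in cross-section, from z = 0 to the seat underside, each flush with a corner of the seat.

B is a spool: two coaxial disc flanges of radius 68 mm and thickness 13 mm, joined by a core cylinder of radius 36 mm and height 69 mm. The lower flange rests on z = 0 and the three cylinders share a vertical axis.

The spool is on top of the stool.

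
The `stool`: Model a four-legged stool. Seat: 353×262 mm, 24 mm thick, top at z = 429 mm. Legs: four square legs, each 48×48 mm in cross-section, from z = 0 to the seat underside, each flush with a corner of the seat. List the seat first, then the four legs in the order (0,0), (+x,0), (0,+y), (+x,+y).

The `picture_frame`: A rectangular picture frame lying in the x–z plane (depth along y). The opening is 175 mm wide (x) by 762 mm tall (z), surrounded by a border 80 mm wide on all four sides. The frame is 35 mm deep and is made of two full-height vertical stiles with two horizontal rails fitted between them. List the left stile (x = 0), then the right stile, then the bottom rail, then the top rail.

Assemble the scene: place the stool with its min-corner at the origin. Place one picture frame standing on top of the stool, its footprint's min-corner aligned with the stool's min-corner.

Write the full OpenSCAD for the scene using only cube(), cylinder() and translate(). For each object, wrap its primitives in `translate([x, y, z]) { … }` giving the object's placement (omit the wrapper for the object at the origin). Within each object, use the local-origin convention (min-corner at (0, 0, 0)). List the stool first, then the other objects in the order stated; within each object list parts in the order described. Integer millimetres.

translate([0, 0, 405]) cube([353, 262, 24]);
cube([48, 48, 405]);
translate([305, 0, 0]) cube([48, 48, 405]);
translate([0, 214, 0]) cube([48, 48, 405]);
translate([305, 214, 0]) cube([48, 48, 405]);
translate([0, 0, 429]) {
  cube([80, 35, 922]);
  translate([255, 0, 0]) cube([80, 35, 922]);
  translate([80, 0, 0]) cube([175, 35, 80]);
  translate([80, 0, 842]) cube([175, 35, 80]);
}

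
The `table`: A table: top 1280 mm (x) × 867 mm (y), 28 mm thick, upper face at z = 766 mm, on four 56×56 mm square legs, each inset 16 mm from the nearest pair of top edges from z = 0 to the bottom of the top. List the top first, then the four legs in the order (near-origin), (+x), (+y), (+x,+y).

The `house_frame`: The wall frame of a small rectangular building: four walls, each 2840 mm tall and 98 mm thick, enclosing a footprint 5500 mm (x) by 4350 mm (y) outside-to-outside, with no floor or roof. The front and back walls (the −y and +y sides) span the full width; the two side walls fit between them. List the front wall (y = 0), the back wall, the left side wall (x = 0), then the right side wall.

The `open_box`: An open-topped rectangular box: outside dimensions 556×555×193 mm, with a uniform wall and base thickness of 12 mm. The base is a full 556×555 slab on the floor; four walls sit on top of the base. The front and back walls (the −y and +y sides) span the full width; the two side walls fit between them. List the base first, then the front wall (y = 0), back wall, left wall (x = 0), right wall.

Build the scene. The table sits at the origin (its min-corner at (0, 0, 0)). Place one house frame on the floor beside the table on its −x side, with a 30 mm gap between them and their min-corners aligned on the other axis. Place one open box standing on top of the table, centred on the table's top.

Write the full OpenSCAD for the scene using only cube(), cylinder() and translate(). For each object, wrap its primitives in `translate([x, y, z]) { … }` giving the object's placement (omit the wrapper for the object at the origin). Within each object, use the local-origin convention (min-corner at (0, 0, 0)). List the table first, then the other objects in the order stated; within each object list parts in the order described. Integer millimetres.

translate([0, 0, 738]) cube([1280, 867, 28]);
translate([16, 16, 0]) cube([56, 56, 738]);
translate([1208, 16, 0]) cube([56, 56, 738]);
translate([16, 795, 0]) cube([56, 56, 738]);
translate([1208, 795, 0]) cube([56, 56, 738]);
translate([-5530, 0, 0]) {
  cube([5500, 98, 2840]);
  translate([0, 4252, 0]) cube([5500, 98, 2840]);
  translate([0, 98, 0]) cube([98, 4154, 2840]);
  translate([5402, 98, 0]) cube([98, 4154, 2840]);
}
translate([362, 156, 766]) {
  cube([556, 555, 12]);
  translate([0, 0, 12]) cube([556, 12, 181]);
  translate([0, 543, 12]) cube([556, 12, 181]);
  translate([0, 12, 12]) cube([12, 531, 181]);
  translate([544, 12, 12]) cube([12, 531, 181]);
}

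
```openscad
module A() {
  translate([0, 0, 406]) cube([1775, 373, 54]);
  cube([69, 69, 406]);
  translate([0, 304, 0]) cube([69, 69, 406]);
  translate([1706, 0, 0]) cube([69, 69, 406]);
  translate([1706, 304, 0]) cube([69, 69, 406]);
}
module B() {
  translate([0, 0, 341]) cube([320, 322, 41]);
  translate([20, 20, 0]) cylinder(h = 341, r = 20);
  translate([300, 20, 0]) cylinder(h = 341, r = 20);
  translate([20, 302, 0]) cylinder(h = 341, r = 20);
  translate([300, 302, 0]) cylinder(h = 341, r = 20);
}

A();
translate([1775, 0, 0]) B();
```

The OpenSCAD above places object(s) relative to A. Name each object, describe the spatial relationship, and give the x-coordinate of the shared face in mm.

A is a bench. B is a stool. The stool is against the bench's +x side, with their −y faces flush. The x-coordinate of the shared face is 1775 mm.

The bench's +x face and the stool's −x face are both at x = 1775 mm.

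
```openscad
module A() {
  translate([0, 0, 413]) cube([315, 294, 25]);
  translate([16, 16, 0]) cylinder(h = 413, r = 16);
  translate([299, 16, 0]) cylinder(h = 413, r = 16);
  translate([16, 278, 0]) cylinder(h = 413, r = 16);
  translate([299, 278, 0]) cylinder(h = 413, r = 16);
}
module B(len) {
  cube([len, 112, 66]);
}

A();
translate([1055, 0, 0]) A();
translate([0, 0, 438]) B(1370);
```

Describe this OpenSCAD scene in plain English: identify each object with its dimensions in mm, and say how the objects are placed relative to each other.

A is a four-legged stool. The seat is a 315×294×25 mm slab whose top surface is at z = 438 mm; four round legs, each 32 mm in diameter, run from the floor (z = 0) to the underside of the seat, each leg's axis is inset half a diameter from the nearest pair of seat edges (so the leg's bounding box is flush with the corner).

B is a rectangular beam 1370 mm long (x), 112 mm deep (y), 66 mm thick (z).

The beam spans the tops of two stools placed 740 mm apart, resting at z = 438 mm.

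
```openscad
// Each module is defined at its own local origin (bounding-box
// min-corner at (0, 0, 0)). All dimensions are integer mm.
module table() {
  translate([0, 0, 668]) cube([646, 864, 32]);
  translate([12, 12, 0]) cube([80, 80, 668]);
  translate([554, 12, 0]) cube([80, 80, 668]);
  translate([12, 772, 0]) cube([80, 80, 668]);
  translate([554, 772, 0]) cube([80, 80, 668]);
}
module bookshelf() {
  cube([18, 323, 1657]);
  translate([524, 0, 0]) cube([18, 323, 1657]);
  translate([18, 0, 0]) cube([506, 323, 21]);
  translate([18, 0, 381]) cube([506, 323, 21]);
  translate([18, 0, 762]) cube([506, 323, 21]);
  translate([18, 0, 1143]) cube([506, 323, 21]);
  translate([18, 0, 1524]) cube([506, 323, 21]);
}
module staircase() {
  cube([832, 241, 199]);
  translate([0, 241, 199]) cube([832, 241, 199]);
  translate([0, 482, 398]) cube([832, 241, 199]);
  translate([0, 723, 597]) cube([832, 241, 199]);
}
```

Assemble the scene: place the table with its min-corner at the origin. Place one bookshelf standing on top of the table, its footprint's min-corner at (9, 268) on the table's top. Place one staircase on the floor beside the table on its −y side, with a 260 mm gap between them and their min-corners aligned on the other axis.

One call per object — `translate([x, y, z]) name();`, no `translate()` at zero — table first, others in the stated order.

table();
translate([9, 268, 700]) bookshelf();
translate([0, -1224, 0]) staircase();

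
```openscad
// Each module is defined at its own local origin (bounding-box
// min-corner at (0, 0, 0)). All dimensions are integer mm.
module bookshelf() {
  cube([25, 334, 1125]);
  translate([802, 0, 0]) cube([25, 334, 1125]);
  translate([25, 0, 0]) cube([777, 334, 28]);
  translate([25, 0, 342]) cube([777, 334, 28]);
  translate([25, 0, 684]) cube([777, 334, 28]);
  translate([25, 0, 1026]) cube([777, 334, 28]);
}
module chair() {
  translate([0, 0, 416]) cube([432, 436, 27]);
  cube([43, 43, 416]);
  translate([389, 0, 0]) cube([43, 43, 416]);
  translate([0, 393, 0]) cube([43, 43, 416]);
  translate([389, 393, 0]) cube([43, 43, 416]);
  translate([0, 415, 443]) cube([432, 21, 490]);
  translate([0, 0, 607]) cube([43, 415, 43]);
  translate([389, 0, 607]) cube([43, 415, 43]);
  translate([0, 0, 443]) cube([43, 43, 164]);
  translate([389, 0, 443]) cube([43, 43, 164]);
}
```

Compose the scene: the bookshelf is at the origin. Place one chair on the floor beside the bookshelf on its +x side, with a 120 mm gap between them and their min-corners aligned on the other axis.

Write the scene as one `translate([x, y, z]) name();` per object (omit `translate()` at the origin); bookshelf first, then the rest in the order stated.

bookshelf();
translate([947, 0, 0]) chair();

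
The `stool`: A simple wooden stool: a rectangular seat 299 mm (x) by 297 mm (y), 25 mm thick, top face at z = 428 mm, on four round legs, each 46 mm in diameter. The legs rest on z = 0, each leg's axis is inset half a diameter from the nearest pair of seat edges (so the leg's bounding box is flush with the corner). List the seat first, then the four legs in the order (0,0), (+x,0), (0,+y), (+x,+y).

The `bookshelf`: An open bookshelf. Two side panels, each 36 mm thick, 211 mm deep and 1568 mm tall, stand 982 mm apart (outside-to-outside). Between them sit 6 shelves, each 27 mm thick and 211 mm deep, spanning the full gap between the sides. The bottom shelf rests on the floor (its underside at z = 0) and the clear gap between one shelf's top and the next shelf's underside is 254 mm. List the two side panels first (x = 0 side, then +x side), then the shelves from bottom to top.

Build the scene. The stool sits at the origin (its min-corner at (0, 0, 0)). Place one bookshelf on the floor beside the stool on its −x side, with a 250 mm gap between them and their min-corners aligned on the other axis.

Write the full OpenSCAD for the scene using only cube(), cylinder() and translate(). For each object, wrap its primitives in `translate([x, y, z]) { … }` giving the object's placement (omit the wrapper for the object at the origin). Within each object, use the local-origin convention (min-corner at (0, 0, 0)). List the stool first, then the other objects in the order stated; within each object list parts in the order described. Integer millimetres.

translate([0, 0, 403]) cube([299, 297, 25]);
translate([23, 23, 0]) cylinder(h = 403, r = 23);
translate([276, 23, 0]) cylinder(h = 403, r = 23);
translate([23, 274, 0]) cylinder(h = 403, r = 23);
translate([276, 274, 0]) cylinder(h = 403, r = 23);
translate([-1232, 0, 0]) {
  cube([36, 211, 1568]);
  translate([946, 0, 0]) cube([36, 211, 1568]);
  translate([36, 0, 0]) cube([910, 211, 27]);
  translate([36, 0, 281]) cube([910, 211, 27]);
  translate([36, 0, 562]) cube([910, 211, 27]);
  translate([36, 0, 843]) cube([910, 211, 27]);
  translate([36, 0, 1124]) cube([910, 211, 27]);
  translate([36, 0, 1405]) cube([910, 211, 27]);
}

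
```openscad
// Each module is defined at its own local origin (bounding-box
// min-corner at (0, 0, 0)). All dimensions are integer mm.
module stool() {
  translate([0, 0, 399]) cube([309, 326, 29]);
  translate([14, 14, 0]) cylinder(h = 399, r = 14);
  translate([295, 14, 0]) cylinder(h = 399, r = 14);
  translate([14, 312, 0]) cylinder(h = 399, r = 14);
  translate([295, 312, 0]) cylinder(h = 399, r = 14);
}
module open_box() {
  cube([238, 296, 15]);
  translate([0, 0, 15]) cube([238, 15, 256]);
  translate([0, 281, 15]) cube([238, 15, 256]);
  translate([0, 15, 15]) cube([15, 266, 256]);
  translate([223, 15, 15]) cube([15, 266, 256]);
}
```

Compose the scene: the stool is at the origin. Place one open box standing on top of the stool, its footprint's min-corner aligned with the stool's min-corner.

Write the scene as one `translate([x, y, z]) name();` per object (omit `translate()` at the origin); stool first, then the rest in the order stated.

stool();
translate([0, 0, 428]) open_box();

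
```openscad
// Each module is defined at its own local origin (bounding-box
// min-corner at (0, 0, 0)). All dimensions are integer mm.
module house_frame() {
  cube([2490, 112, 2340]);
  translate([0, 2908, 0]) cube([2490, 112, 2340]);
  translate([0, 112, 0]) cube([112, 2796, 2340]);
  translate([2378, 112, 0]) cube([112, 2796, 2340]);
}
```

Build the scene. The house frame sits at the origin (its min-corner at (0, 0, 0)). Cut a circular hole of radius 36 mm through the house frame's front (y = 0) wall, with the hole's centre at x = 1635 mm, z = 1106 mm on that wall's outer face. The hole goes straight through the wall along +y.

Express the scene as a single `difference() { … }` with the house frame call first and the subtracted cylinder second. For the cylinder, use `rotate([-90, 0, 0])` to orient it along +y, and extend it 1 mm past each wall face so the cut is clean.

difference() {
  house_frame();
  translate([1635, -1, 1106]) rotate([-90, 0, 0]) cylinder(h = 114, r = 36);
}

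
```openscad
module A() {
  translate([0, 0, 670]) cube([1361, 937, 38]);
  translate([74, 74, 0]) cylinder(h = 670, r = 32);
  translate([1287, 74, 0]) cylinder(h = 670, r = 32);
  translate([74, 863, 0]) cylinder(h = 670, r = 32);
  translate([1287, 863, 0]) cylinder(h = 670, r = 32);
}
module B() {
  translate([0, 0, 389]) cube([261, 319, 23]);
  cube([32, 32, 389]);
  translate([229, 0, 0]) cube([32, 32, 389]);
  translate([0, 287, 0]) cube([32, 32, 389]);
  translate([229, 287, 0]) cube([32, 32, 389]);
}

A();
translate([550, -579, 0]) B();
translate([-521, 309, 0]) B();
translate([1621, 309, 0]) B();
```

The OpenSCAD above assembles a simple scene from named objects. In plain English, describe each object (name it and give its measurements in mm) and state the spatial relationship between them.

A is a rectangular dining table. The top is 1361×937×38 mm with its upper surface at z = 708 mm. It stands on four round legs of 64 mm diameter, each leg's bounding box inset 42 mm from the nearest pair of top edges, running from the floor to the underside of the top.

B is a simple wooden stool: a rectangular seat 261 mm (x) by 319 mm (y), 23 mm thick, top face at z = 412 mm, on four square legs, each 32×32 mm in cross-section. The legs rest on z = 0, each flush with a corner of the seat.

Three stools sit around the table at the −y, −x, +x sides.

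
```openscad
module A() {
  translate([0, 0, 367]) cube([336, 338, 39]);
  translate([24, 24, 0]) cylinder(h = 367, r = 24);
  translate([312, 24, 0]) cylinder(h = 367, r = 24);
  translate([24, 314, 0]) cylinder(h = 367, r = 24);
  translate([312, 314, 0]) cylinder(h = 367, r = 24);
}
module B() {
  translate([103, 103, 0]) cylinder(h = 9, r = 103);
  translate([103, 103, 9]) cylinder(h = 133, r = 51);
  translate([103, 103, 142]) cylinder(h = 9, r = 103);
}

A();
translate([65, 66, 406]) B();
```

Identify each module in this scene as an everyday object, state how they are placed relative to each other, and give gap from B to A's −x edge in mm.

A is a stool. B is a spool. The spool is on top of the stool, centred. The gap from the spool to the stool's −x edge is 65 mm.

The spool's min-x is at 65; the stool's min-x is 0; gap = 65 mm.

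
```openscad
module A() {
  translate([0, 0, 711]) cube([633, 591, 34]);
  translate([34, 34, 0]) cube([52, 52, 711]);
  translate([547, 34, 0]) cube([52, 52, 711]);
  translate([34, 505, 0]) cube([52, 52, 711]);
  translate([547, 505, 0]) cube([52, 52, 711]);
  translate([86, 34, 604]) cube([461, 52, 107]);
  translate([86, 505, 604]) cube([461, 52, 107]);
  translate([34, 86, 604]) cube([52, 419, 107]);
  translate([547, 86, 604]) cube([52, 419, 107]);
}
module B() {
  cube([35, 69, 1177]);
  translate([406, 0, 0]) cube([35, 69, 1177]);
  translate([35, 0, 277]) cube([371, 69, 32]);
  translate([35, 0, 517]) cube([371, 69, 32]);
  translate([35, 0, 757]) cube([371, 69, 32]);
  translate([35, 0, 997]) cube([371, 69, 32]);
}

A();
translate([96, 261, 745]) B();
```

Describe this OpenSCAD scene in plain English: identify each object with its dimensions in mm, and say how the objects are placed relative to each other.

A is a rectangular dining table. The top is 633×591×34 mm with its upper surface at z = 745 mm. It stands on four 52×52 mm square legs, each inset 34 mm from the nearest pair of top edges, running from the floor to the underside of the top. Four apron rails, 52 mm thick and 107 mm tall, run between adjacent legs with their top edges flush with the underside of the top and their outer faces flush with the legs' outer faces.

B is a straight ladder. Two 35×69 mm vertical rails, 1177 mm tall, stand 441 mm apart (outside-to-outside) with their front faces coplanar on the −y side. 4 rungs, each 69 mm deep and 32 mm tall, span between the inner faces of the rails, front faces flush with the rails. The lowest rung's underside is at z = 277 mm and rungs are spaced 240 mm apart (underside to underside).

The ladder is on top of the table, centred.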